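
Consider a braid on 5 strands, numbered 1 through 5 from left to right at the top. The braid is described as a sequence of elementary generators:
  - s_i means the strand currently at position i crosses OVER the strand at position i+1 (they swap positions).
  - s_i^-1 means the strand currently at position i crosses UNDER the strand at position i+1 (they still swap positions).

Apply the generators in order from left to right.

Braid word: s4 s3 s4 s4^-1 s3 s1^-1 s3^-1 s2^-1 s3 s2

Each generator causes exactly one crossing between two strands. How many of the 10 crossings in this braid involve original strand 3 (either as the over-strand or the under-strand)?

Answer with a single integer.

Answer: 7

Derivation:
Gen 1: crossing 4x5. Involves strand 3? no. Count so far: 0
Gen 2: crossing 3x5. Involves strand 3? yes. Count so far: 1
Gen 3: crossing 3x4. Involves strand 3? yes. Count so far: 2
Gen 4: crossing 4x3. Involves strand 3? yes. Count so far: 3
Gen 5: crossing 5x3. Involves strand 3? yes. Count so far: 4
Gen 6: crossing 1x2. Involves strand 3? no. Count so far: 4
Gen 7: crossing 3x5. Involves strand 3? yes. Count so far: 5
Gen 8: crossing 1x5. Involves strand 3? no. Count so far: 5
Gen 9: crossing 1x3. Involves strand 3? yes. Count so far: 6
Gen 10: crossing 5x3. Involves strand 3? yes. Count so far: 7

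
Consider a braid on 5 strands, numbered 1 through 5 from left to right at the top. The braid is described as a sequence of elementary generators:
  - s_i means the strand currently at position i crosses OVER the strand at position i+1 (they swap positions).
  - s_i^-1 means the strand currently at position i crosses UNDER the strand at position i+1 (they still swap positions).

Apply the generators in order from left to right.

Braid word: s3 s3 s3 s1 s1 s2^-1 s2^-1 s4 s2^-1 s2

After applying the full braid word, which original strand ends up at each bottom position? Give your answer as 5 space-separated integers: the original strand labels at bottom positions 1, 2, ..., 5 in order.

Gen 1 (s3): strand 3 crosses over strand 4. Perm now: [1 2 4 3 5]
Gen 2 (s3): strand 4 crosses over strand 3. Perm now: [1 2 3 4 5]
Gen 3 (s3): strand 3 crosses over strand 4. Perm now: [1 2 4 3 5]
Gen 4 (s1): strand 1 crosses over strand 2. Perm now: [2 1 4 3 5]
Gen 5 (s1): strand 2 crosses over strand 1. Perm now: [1 2 4 3 5]
Gen 6 (s2^-1): strand 2 crosses under strand 4. Perm now: [1 4 2 3 5]
Gen 7 (s2^-1): strand 4 crosses under strand 2. Perm now: [1 2 4 3 5]
Gen 8 (s4): strand 3 crosses over strand 5. Perm now: [1 2 4 5 3]
Gen 9 (s2^-1): strand 2 crosses under strand 4. Perm now: [1 4 2 5 3]
Gen 10 (s2): strand 4 crosses over strand 2. Perm now: [1 2 4 5 3]

Answer: 1 2 4 5 3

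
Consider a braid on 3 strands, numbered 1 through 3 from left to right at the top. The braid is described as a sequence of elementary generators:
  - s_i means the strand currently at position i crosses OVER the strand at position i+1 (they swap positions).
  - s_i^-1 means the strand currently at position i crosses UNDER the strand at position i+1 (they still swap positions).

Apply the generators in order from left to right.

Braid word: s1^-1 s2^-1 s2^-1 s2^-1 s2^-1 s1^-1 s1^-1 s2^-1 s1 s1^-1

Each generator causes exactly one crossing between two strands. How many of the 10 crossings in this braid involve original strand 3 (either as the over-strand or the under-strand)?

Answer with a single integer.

Answer: 7

Derivation:
Gen 1: crossing 1x2. Involves strand 3? no. Count so far: 0
Gen 2: crossing 1x3. Involves strand 3? yes. Count so far: 1
Gen 3: crossing 3x1. Involves strand 3? yes. Count so far: 2
Gen 4: crossing 1x3. Involves strand 3? yes. Count so far: 3
Gen 5: crossing 3x1. Involves strand 3? yes. Count so far: 4
Gen 6: crossing 2x1. Involves strand 3? no. Count so far: 4
Gen 7: crossing 1x2. Involves strand 3? no. Count so far: 4
Gen 8: crossing 1x3. Involves strand 3? yes. Count so far: 5
Gen 9: crossing 2x3. Involves strand 3? yes. Count so far: 6
Gen 10: crossing 3x2. Involves strand 3? yes. Count so far: 7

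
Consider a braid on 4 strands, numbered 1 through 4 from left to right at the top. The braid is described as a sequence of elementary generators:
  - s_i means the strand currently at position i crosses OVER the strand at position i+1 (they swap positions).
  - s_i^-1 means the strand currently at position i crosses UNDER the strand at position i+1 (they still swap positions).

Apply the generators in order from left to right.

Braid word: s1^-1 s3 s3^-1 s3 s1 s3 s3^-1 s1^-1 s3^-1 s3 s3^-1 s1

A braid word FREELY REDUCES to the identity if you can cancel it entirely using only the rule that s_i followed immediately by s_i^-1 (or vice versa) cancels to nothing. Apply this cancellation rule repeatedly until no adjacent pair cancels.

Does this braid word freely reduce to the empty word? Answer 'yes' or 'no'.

Answer: yes

Derivation:
Gen 1 (s1^-1): push. Stack: [s1^-1]
Gen 2 (s3): push. Stack: [s1^-1 s3]
Gen 3 (s3^-1): cancels prior s3. Stack: [s1^-1]
Gen 4 (s3): push. Stack: [s1^-1 s3]
Gen 5 (s1): push. Stack: [s1^-1 s3 s1]
Gen 6 (s3): push. Stack: [s1^-1 s3 s1 s3]
Gen 7 (s3^-1): cancels prior s3. Stack: [s1^-1 s3 s1]
Gen 8 (s1^-1): cancels prior s1. Stack: [s1^-1 s3]
Gen 9 (s3^-1): cancels prior s3. Stack: [s1^-1]
Gen 10 (s3): push. Stack: [s1^-1 s3]
Gen 11 (s3^-1): cancels prior s3. Stack: [s1^-1]
Gen 12 (s1): cancels prior s1^-1. Stack: []
Reduced word: (empty)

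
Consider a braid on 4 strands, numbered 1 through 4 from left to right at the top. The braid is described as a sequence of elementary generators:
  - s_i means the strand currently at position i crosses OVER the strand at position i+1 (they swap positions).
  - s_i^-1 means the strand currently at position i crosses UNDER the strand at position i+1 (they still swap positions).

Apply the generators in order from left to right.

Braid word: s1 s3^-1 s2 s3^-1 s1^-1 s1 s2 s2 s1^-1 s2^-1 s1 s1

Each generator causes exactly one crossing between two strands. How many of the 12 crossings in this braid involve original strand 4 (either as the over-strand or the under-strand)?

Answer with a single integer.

Gen 1: crossing 1x2. Involves strand 4? no. Count so far: 0
Gen 2: crossing 3x4. Involves strand 4? yes. Count so far: 1
Gen 3: crossing 1x4. Involves strand 4? yes. Count so far: 2
Gen 4: crossing 1x3. Involves strand 4? no. Count so far: 2
Gen 5: crossing 2x4. Involves strand 4? yes. Count so far: 3
Gen 6: crossing 4x2. Involves strand 4? yes. Count so far: 4
Gen 7: crossing 4x3. Involves strand 4? yes. Count so far: 5
Gen 8: crossing 3x4. Involves strand 4? yes. Count so far: 6
Gen 9: crossing 2x4. Involves strand 4? yes. Count so far: 7
Gen 10: crossing 2x3. Involves strand 4? no. Count so far: 7
Gen 11: crossing 4x3. Involves strand 4? yes. Count so far: 8
Gen 12: crossing 3x4. Involves strand 4? yes. Count so far: 9

Answer: 9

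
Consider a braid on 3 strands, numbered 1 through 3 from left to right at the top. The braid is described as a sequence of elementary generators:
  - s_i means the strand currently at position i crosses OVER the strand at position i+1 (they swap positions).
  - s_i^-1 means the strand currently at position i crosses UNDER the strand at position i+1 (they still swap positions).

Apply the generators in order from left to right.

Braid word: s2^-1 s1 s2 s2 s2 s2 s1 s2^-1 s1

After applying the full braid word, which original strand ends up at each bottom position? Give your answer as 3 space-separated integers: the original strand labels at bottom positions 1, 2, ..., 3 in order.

Answer: 2 1 3

Derivation:
Gen 1 (s2^-1): strand 2 crosses under strand 3. Perm now: [1 3 2]
Gen 2 (s1): strand 1 crosses over strand 3. Perm now: [3 1 2]
Gen 3 (s2): strand 1 crosses over strand 2. Perm now: [3 2 1]
Gen 4 (s2): strand 2 crosses over strand 1. Perm now: [3 1 2]
Gen 5 (s2): strand 1 crosses over strand 2. Perm now: [3 2 1]
Gen 6 (s2): strand 2 crosses over strand 1. Perm now: [3 1 2]
Gen 7 (s1): strand 3 crosses over strand 1. Perm now: [1 3 2]
Gen 8 (s2^-1): strand 3 crosses under strand 2. Perm now: [1 2 3]
Gen 9 (s1): strand 1 crosses over strand 2. Perm now: [2 1 3]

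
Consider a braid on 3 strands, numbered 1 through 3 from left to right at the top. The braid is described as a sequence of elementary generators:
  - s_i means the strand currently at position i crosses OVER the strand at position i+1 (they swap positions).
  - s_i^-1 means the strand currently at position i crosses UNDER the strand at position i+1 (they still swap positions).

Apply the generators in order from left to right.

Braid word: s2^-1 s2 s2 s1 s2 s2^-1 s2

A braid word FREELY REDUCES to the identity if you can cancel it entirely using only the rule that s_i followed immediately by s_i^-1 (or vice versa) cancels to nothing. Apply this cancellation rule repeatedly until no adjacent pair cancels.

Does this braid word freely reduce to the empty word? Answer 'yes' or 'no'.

Answer: no

Derivation:
Gen 1 (s2^-1): push. Stack: [s2^-1]
Gen 2 (s2): cancels prior s2^-1. Stack: []
Gen 3 (s2): push. Stack: [s2]
Gen 4 (s1): push. Stack: [s2 s1]
Gen 5 (s2): push. Stack: [s2 s1 s2]
Gen 6 (s2^-1): cancels prior s2. Stack: [s2 s1]
Gen 7 (s2): push. Stack: [s2 s1 s2]
Reduced word: s2 s1 s2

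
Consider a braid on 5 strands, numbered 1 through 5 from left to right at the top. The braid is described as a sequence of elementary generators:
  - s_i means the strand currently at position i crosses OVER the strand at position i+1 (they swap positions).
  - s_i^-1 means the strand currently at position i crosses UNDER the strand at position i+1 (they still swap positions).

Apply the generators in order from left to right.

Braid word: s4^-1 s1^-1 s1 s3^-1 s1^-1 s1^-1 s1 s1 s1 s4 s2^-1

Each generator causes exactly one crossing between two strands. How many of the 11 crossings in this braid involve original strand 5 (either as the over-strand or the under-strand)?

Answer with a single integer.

Gen 1: crossing 4x5. Involves strand 5? yes. Count so far: 1
Gen 2: crossing 1x2. Involves strand 5? no. Count so far: 1
Gen 3: crossing 2x1. Involves strand 5? no. Count so far: 1
Gen 4: crossing 3x5. Involves strand 5? yes. Count so far: 2
Gen 5: crossing 1x2. Involves strand 5? no. Count so far: 2
Gen 6: crossing 2x1. Involves strand 5? no. Count so far: 2
Gen 7: crossing 1x2. Involves strand 5? no. Count so far: 2
Gen 8: crossing 2x1. Involves strand 5? no. Count so far: 2
Gen 9: crossing 1x2. Involves strand 5? no. Count so far: 2
Gen 10: crossing 3x4. Involves strand 5? no. Count so far: 2
Gen 11: crossing 1x5. Involves strand 5? yes. Count so far: 3

Answer: 3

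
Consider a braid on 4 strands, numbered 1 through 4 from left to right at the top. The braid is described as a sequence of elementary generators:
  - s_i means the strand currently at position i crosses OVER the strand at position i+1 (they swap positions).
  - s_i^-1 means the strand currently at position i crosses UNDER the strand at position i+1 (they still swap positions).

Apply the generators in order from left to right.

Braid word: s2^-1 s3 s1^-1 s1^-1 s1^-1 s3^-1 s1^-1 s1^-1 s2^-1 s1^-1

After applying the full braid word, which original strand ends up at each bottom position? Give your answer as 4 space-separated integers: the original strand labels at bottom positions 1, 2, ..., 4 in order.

Gen 1 (s2^-1): strand 2 crosses under strand 3. Perm now: [1 3 2 4]
Gen 2 (s3): strand 2 crosses over strand 4. Perm now: [1 3 4 2]
Gen 3 (s1^-1): strand 1 crosses under strand 3. Perm now: [3 1 4 2]
Gen 4 (s1^-1): strand 3 crosses under strand 1. Perm now: [1 3 4 2]
Gen 5 (s1^-1): strand 1 crosses under strand 3. Perm now: [3 1 4 2]
Gen 6 (s3^-1): strand 4 crosses under strand 2. Perm now: [3 1 2 4]
Gen 7 (s1^-1): strand 3 crosses under strand 1. Perm now: [1 3 2 4]
Gen 8 (s1^-1): strand 1 crosses under strand 3. Perm now: [3 1 2 4]
Gen 9 (s2^-1): strand 1 crosses under strand 2. Perm now: [3 2 1 4]
Gen 10 (s1^-1): strand 3 crosses under strand 2. Perm now: [2 3 1 4]

Answer: 2 3 1 4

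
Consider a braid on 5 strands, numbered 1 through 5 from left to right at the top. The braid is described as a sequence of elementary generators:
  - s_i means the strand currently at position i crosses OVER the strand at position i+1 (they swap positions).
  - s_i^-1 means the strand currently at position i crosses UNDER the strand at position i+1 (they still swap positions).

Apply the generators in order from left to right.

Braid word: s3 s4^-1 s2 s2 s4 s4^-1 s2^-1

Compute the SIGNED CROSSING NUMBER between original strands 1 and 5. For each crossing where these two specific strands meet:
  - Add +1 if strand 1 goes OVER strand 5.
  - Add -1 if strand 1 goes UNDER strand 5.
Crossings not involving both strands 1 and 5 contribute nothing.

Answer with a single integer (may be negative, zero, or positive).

Gen 1: crossing 3x4. Both 1&5? no. Sum: 0
Gen 2: crossing 3x5. Both 1&5? no. Sum: 0
Gen 3: crossing 2x4. Both 1&5? no. Sum: 0
Gen 4: crossing 4x2. Both 1&5? no. Sum: 0
Gen 5: crossing 5x3. Both 1&5? no. Sum: 0
Gen 6: crossing 3x5. Both 1&5? no. Sum: 0
Gen 7: crossing 2x4. Both 1&5? no. Sum: 0

Answer: 0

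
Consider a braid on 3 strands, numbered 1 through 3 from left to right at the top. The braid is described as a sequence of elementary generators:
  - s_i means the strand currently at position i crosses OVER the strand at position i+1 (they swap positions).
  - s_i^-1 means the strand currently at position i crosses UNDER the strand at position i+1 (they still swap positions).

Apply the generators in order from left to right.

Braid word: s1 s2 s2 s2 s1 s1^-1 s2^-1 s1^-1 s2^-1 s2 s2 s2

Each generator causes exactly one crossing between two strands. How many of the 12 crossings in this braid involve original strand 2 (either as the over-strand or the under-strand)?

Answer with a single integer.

Gen 1: crossing 1x2. Involves strand 2? yes. Count so far: 1
Gen 2: crossing 1x3. Involves strand 2? no. Count so far: 1
Gen 3: crossing 3x1. Involves strand 2? no. Count so far: 1
Gen 4: crossing 1x3. Involves strand 2? no. Count so far: 1
Gen 5: crossing 2x3. Involves strand 2? yes. Count so far: 2
Gen 6: crossing 3x2. Involves strand 2? yes. Count so far: 3
Gen 7: crossing 3x1. Involves strand 2? no. Count so far: 3
Gen 8: crossing 2x1. Involves strand 2? yes. Count so far: 4
Gen 9: crossing 2x3. Involves strand 2? yes. Count so far: 5
Gen 10: crossing 3x2. Involves strand 2? yes. Count so far: 6
Gen 11: crossing 2x3. Involves strand 2? yes. Count so far: 7
Gen 12: crossing 3x2. Involves strand 2? yes. Count so far: 8

Answer: 8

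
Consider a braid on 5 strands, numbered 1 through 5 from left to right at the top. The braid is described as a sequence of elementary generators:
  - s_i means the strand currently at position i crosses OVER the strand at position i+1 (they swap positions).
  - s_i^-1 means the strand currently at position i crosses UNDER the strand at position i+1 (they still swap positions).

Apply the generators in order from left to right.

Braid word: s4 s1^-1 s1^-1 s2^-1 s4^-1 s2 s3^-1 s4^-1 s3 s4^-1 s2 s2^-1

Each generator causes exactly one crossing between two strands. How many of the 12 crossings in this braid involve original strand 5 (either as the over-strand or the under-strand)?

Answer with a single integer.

Answer: 6

Derivation:
Gen 1: crossing 4x5. Involves strand 5? yes. Count so far: 1
Gen 2: crossing 1x2. Involves strand 5? no. Count so far: 1
Gen 3: crossing 2x1. Involves strand 5? no. Count so far: 1
Gen 4: crossing 2x3. Involves strand 5? no. Count so far: 1
Gen 5: crossing 5x4. Involves strand 5? yes. Count so far: 2
Gen 6: crossing 3x2. Involves strand 5? no. Count so far: 2
Gen 7: crossing 3x4. Involves strand 5? no. Count so far: 2
Gen 8: crossing 3x5. Involves strand 5? yes. Count so far: 3
Gen 9: crossing 4x5. Involves strand 5? yes. Count so far: 4
Gen 10: crossing 4x3. Involves strand 5? no. Count so far: 4
Gen 11: crossing 2x5. Involves strand 5? yes. Count so far: 5
Gen 12: crossing 5x2. Involves strand 5? yes. Count so far: 6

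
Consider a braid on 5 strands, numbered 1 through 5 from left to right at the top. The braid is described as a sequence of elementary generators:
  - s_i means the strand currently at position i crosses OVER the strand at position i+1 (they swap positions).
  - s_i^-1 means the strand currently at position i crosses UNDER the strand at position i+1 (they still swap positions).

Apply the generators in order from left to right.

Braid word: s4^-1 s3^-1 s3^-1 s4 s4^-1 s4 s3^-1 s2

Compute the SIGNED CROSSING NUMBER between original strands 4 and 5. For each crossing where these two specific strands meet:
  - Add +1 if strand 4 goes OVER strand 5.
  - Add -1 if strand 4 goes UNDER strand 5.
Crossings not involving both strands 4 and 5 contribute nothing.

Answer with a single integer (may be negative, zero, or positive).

Gen 1: 4 under 5. Both 4&5? yes. Contrib: -1. Sum: -1
Gen 2: crossing 3x5. Both 4&5? no. Sum: -1
Gen 3: crossing 5x3. Both 4&5? no. Sum: -1
Gen 4: 5 over 4. Both 4&5? yes. Contrib: -1. Sum: -2
Gen 5: 4 under 5. Both 4&5? yes. Contrib: -1. Sum: -3
Gen 6: 5 over 4. Both 4&5? yes. Contrib: -1. Sum: -4
Gen 7: crossing 3x4. Both 4&5? no. Sum: -4
Gen 8: crossing 2x4. Both 4&5? no. Sum: -4

Answer: -4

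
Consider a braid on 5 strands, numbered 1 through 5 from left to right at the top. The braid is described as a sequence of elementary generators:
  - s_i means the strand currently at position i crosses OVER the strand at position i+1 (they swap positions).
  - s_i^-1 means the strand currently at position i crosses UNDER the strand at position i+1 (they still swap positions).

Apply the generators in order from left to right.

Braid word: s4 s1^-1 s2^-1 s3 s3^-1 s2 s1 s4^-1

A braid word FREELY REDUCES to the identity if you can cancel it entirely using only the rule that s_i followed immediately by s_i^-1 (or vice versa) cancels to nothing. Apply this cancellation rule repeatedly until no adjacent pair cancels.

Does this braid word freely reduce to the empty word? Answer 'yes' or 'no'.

Answer: yes

Derivation:
Gen 1 (s4): push. Stack: [s4]
Gen 2 (s1^-1): push. Stack: [s4 s1^-1]
Gen 3 (s2^-1): push. Stack: [s4 s1^-1 s2^-1]
Gen 4 (s3): push. Stack: [s4 s1^-1 s2^-1 s3]
Gen 5 (s3^-1): cancels prior s3. Stack: [s4 s1^-1 s2^-1]
Gen 6 (s2): cancels prior s2^-1. Stack: [s4 s1^-1]
Gen 7 (s1): cancels prior s1^-1. Stack: [s4]
Gen 8 (s4^-1): cancels prior s4. Stack: []
Reduced word: (empty)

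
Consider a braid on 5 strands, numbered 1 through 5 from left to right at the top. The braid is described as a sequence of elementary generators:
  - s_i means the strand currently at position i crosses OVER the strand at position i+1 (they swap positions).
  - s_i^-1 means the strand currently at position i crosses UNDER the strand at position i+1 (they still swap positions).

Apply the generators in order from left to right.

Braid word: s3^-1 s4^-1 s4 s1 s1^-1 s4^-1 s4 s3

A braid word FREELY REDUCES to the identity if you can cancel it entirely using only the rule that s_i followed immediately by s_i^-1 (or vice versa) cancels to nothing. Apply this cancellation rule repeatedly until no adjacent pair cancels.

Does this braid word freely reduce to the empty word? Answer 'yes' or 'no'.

Gen 1 (s3^-1): push. Stack: [s3^-1]
Gen 2 (s4^-1): push. Stack: [s3^-1 s4^-1]
Gen 3 (s4): cancels prior s4^-1. Stack: [s3^-1]
Gen 4 (s1): push. Stack: [s3^-1 s1]
Gen 5 (s1^-1): cancels prior s1. Stack: [s3^-1]
Gen 6 (s4^-1): push. Stack: [s3^-1 s4^-1]
Gen 7 (s4): cancels prior s4^-1. Stack: [s3^-1]
Gen 8 (s3): cancels prior s3^-1. Stack: []
Reduced word: (empty)

Answer: yes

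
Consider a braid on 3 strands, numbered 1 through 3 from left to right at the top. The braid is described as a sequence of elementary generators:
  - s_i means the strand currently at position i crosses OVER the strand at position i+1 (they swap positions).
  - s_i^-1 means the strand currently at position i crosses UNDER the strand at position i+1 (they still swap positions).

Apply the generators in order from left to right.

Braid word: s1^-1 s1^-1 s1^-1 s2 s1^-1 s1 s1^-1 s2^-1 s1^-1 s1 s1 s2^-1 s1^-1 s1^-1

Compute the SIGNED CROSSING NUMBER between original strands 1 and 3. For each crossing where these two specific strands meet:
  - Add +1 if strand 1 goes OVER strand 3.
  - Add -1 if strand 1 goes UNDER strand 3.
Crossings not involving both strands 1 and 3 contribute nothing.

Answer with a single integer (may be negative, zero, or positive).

Gen 1: crossing 1x2. Both 1&3? no. Sum: 0
Gen 2: crossing 2x1. Both 1&3? no. Sum: 0
Gen 3: crossing 1x2. Both 1&3? no. Sum: 0
Gen 4: 1 over 3. Both 1&3? yes. Contrib: +1. Sum: 1
Gen 5: crossing 2x3. Both 1&3? no. Sum: 1
Gen 6: crossing 3x2. Both 1&3? no. Sum: 1
Gen 7: crossing 2x3. Both 1&3? no. Sum: 1
Gen 8: crossing 2x1. Both 1&3? no. Sum: 1
Gen 9: 3 under 1. Both 1&3? yes. Contrib: +1. Sum: 2
Gen 10: 1 over 3. Both 1&3? yes. Contrib: +1. Sum: 3
Gen 11: 3 over 1. Both 1&3? yes. Contrib: -1. Sum: 2
Gen 12: crossing 3x2. Both 1&3? no. Sum: 2
Gen 13: crossing 1x2. Both 1&3? no. Sum: 2
Gen 14: crossing 2x1. Both 1&3? no. Sum: 2

Answer: 2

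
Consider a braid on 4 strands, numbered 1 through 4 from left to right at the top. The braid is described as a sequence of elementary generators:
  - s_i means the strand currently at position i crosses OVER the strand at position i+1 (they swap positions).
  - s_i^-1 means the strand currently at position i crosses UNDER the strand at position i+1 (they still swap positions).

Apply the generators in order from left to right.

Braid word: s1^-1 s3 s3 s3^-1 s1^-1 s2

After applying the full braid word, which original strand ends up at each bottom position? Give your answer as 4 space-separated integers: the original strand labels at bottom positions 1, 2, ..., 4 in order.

Gen 1 (s1^-1): strand 1 crosses under strand 2. Perm now: [2 1 3 4]
Gen 2 (s3): strand 3 crosses over strand 4. Perm now: [2 1 4 3]
Gen 3 (s3): strand 4 crosses over strand 3. Perm now: [2 1 3 4]
Gen 4 (s3^-1): strand 3 crosses under strand 4. Perm now: [2 1 4 3]
Gen 5 (s1^-1): strand 2 crosses under strand 1. Perm now: [1 2 4 3]
Gen 6 (s2): strand 2 crosses over strand 4. Perm now: [1 4 2 3]

Answer: 1 4 2 3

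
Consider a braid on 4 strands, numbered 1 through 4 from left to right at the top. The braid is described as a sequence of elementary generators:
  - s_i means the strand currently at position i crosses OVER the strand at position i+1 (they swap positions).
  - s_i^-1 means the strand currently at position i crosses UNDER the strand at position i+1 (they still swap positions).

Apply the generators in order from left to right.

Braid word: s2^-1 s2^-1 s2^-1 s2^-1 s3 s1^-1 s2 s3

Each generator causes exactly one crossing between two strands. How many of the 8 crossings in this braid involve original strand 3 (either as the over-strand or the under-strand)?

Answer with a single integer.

Gen 1: crossing 2x3. Involves strand 3? yes. Count so far: 1
Gen 2: crossing 3x2. Involves strand 3? yes. Count so far: 2
Gen 3: crossing 2x3. Involves strand 3? yes. Count so far: 3
Gen 4: crossing 3x2. Involves strand 3? yes. Count so far: 4
Gen 5: crossing 3x4. Involves strand 3? yes. Count so far: 5
Gen 6: crossing 1x2. Involves strand 3? no. Count so far: 5
Gen 7: crossing 1x4. Involves strand 3? no. Count so far: 5
Gen 8: crossing 1x3. Involves strand 3? yes. Count so far: 6

Answer: 6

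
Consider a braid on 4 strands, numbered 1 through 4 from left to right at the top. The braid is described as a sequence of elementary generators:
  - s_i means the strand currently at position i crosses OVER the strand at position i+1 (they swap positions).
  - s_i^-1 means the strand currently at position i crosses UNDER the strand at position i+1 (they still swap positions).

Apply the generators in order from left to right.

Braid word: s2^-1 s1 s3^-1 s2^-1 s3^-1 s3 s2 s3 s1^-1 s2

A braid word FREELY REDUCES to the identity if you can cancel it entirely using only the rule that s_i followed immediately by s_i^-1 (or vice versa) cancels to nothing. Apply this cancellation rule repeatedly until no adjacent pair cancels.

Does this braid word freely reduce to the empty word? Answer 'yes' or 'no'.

Answer: yes

Derivation:
Gen 1 (s2^-1): push. Stack: [s2^-1]
Gen 2 (s1): push. Stack: [s2^-1 s1]
Gen 3 (s3^-1): push. Stack: [s2^-1 s1 s3^-1]
Gen 4 (s2^-1): push. Stack: [s2^-1 s1 s3^-1 s2^-1]
Gen 5 (s3^-1): push. Stack: [s2^-1 s1 s3^-1 s2^-1 s3^-1]
Gen 6 (s3): cancels prior s3^-1. Stack: [s2^-1 s1 s3^-1 s2^-1]
Gen 7 (s2): cancels prior s2^-1. Stack: [s2^-1 s1 s3^-1]
Gen 8 (s3): cancels prior s3^-1. Stack: [s2^-1 s1]
Gen 9 (s1^-1): cancels prior s1. Stack: [s2^-1]
Gen 10 (s2): cancels prior s2^-1. Stack: []
Reduced word: (empty)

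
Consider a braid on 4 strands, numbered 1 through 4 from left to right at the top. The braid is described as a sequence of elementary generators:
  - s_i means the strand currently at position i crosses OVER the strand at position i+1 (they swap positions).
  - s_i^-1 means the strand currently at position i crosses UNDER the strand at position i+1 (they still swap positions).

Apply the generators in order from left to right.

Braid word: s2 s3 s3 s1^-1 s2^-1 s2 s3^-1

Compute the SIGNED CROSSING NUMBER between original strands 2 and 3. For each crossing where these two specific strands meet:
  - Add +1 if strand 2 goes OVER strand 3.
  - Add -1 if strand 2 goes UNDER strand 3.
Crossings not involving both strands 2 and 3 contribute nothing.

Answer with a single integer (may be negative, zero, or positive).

Answer: 1

Derivation:
Gen 1: 2 over 3. Both 2&3? yes. Contrib: +1. Sum: 1
Gen 2: crossing 2x4. Both 2&3? no. Sum: 1
Gen 3: crossing 4x2. Both 2&3? no. Sum: 1
Gen 4: crossing 1x3. Both 2&3? no. Sum: 1
Gen 5: crossing 1x2. Both 2&3? no. Sum: 1
Gen 6: crossing 2x1. Both 2&3? no. Sum: 1
Gen 7: crossing 2x4. Both 2&3? no. Sum: 1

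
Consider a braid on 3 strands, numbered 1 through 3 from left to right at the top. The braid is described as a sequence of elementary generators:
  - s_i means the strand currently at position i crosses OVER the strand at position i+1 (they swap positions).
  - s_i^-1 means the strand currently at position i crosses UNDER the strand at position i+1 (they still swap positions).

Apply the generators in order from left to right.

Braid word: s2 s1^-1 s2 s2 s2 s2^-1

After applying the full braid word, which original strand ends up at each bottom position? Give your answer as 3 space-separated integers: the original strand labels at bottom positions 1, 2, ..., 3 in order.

Gen 1 (s2): strand 2 crosses over strand 3. Perm now: [1 3 2]
Gen 2 (s1^-1): strand 1 crosses under strand 3. Perm now: [3 1 2]
Gen 3 (s2): strand 1 crosses over strand 2. Perm now: [3 2 1]
Gen 4 (s2): strand 2 crosses over strand 1. Perm now: [3 1 2]
Gen 5 (s2): strand 1 crosses over strand 2. Perm now: [3 2 1]
Gen 6 (s2^-1): strand 2 crosses under strand 1. Perm now: [3 1 2]

Answer: 3 1 2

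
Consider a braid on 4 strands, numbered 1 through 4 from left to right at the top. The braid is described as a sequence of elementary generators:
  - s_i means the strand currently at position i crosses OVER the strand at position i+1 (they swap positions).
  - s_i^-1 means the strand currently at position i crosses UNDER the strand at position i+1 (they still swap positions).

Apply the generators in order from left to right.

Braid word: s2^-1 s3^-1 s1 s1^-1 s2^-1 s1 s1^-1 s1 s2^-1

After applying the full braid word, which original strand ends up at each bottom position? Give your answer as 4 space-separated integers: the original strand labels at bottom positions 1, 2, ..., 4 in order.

Gen 1 (s2^-1): strand 2 crosses under strand 3. Perm now: [1 3 2 4]
Gen 2 (s3^-1): strand 2 crosses under strand 4. Perm now: [1 3 4 2]
Gen 3 (s1): strand 1 crosses over strand 3. Perm now: [3 1 4 2]
Gen 4 (s1^-1): strand 3 crosses under strand 1. Perm now: [1 3 4 2]
Gen 5 (s2^-1): strand 3 crosses under strand 4. Perm now: [1 4 3 2]
Gen 6 (s1): strand 1 crosses over strand 4. Perm now: [4 1 3 2]
Gen 7 (s1^-1): strand 4 crosses under strand 1. Perm now: [1 4 3 2]
Gen 8 (s1): strand 1 crosses over strand 4. Perm now: [4 1 3 2]
Gen 9 (s2^-1): strand 1 crosses under strand 3. Perm now: [4 3 1 2]

Answer: 4 3 1 2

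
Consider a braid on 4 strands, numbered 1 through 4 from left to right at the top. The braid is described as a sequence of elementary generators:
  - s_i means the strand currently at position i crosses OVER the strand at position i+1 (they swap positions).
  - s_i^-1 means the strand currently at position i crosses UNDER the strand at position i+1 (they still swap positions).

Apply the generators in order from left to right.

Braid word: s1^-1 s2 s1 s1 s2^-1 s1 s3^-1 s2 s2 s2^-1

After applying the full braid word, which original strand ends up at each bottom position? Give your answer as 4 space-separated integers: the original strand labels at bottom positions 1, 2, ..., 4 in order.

Answer: 1 4 2 3

Derivation:
Gen 1 (s1^-1): strand 1 crosses under strand 2. Perm now: [2 1 3 4]
Gen 2 (s2): strand 1 crosses over strand 3. Perm now: [2 3 1 4]
Gen 3 (s1): strand 2 crosses over strand 3. Perm now: [3 2 1 4]
Gen 4 (s1): strand 3 crosses over strand 2. Perm now: [2 3 1 4]
Gen 5 (s2^-1): strand 3 crosses under strand 1. Perm now: [2 1 3 4]
Gen 6 (s1): strand 2 crosses over strand 1. Perm now: [1 2 3 4]
Gen 7 (s3^-1): strand 3 crosses under strand 4. Perm now: [1 2 4 3]
Gen 8 (s2): strand 2 crosses over strand 4. Perm now: [1 4 2 3]
Gen 9 (s2): strand 4 crosses over strand 2. Perm now: [1 2 4 3]
Gen 10 (s2^-1): strand 2 crosses under strand 4. Perm now: [1 4 2 3]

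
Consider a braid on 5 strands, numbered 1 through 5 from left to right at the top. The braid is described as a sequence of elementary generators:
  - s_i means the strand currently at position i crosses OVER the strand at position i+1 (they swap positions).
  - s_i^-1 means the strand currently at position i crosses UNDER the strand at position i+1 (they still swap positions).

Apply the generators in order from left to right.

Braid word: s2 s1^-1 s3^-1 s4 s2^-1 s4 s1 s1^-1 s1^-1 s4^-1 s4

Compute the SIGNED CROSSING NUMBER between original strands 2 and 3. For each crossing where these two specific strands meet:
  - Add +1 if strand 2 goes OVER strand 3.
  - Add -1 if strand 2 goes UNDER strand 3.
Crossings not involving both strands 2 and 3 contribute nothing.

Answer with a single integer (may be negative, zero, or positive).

Gen 1: 2 over 3. Both 2&3? yes. Contrib: +1. Sum: 1
Gen 2: crossing 1x3. Both 2&3? no. Sum: 1
Gen 3: crossing 2x4. Both 2&3? no. Sum: 1
Gen 4: crossing 2x5. Both 2&3? no. Sum: 1
Gen 5: crossing 1x4. Both 2&3? no. Sum: 1
Gen 6: crossing 5x2. Both 2&3? no. Sum: 1
Gen 7: crossing 3x4. Both 2&3? no. Sum: 1
Gen 8: crossing 4x3. Both 2&3? no. Sum: 1
Gen 9: crossing 3x4. Both 2&3? no. Sum: 1
Gen 10: crossing 2x5. Both 2&3? no. Sum: 1
Gen 11: crossing 5x2. Both 2&3? no. Sum: 1

Answer: 1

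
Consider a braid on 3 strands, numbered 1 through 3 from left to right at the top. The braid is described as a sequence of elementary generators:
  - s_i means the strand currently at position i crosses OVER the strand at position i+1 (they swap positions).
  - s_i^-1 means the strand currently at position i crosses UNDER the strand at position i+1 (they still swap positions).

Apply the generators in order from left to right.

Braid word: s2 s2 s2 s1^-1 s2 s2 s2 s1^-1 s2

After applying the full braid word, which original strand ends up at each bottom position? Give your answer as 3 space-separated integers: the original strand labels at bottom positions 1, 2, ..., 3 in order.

Answer: 2 1 3

Derivation:
Gen 1 (s2): strand 2 crosses over strand 3. Perm now: [1 3 2]
Gen 2 (s2): strand 3 crosses over strand 2. Perm now: [1 2 3]
Gen 3 (s2): strand 2 crosses over strand 3. Perm now: [1 3 2]
Gen 4 (s1^-1): strand 1 crosses under strand 3. Perm now: [3 1 2]
Gen 5 (s2): strand 1 crosses over strand 2. Perm now: [3 2 1]
Gen 6 (s2): strand 2 crosses over strand 1. Perm now: [3 1 2]
Gen 7 (s2): strand 1 crosses over strand 2. Perm now: [3 2 1]
Gen 8 (s1^-1): strand 3 crosses under strand 2. Perm now: [2 3 1]
Gen 9 (s2): strand 3 crosses over strand 1. Perm now: [2 1 3]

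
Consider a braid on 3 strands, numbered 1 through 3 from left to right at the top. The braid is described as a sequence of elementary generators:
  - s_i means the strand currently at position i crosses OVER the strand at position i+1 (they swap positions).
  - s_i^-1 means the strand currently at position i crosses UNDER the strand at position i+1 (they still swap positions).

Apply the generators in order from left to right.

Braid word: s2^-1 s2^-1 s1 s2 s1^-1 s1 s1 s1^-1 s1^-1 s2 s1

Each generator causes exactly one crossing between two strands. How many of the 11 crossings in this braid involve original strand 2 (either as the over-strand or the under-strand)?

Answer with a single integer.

Answer: 9

Derivation:
Gen 1: crossing 2x3. Involves strand 2? yes. Count so far: 1
Gen 2: crossing 3x2. Involves strand 2? yes. Count so far: 2
Gen 3: crossing 1x2. Involves strand 2? yes. Count so far: 3
Gen 4: crossing 1x3. Involves strand 2? no. Count so far: 3
Gen 5: crossing 2x3. Involves strand 2? yes. Count so far: 4
Gen 6: crossing 3x2. Involves strand 2? yes. Count so far: 5
Gen 7: crossing 2x3. Involves strand 2? yes. Count so far: 6
Gen 8: crossing 3x2. Involves strand 2? yes. Count so far: 7
Gen 9: crossing 2x3. Involves strand 2? yes. Count so far: 8
Gen 10: crossing 2x1. Involves strand 2? yes. Count so far: 9
Gen 11: crossing 3x1. Involves strand 2? no. Count so far: 9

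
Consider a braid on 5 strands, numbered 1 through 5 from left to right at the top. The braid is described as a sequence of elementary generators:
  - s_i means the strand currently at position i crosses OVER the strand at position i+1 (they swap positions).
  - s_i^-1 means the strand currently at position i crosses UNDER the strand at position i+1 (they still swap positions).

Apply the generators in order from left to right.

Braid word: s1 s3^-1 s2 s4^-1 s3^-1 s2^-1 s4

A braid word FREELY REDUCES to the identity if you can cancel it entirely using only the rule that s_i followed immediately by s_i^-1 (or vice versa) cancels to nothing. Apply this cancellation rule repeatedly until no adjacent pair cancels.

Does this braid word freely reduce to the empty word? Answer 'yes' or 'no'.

Answer: no

Derivation:
Gen 1 (s1): push. Stack: [s1]
Gen 2 (s3^-1): push. Stack: [s1 s3^-1]
Gen 3 (s2): push. Stack: [s1 s3^-1 s2]
Gen 4 (s4^-1): push. Stack: [s1 s3^-1 s2 s4^-1]
Gen 5 (s3^-1): push. Stack: [s1 s3^-1 s2 s4^-1 s3^-1]
Gen 6 (s2^-1): push. Stack: [s1 s3^-1 s2 s4^-1 s3^-1 s2^-1]
Gen 7 (s4): push. Stack: [s1 s3^-1 s2 s4^-1 s3^-1 s2^-1 s4]
Reduced word: s1 s3^-1 s2 s4^-1 s3^-1 s2^-1 s4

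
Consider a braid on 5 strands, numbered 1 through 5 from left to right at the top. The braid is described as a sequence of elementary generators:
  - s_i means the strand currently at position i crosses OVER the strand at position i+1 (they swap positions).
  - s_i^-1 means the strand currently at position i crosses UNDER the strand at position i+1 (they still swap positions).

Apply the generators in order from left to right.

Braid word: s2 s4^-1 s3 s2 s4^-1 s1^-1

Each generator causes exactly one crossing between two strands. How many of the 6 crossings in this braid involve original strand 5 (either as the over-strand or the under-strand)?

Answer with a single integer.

Gen 1: crossing 2x3. Involves strand 5? no. Count so far: 0
Gen 2: crossing 4x5. Involves strand 5? yes. Count so far: 1
Gen 3: crossing 2x5. Involves strand 5? yes. Count so far: 2
Gen 4: crossing 3x5. Involves strand 5? yes. Count so far: 3
Gen 5: crossing 2x4. Involves strand 5? no. Count so far: 3
Gen 6: crossing 1x5. Involves strand 5? yes. Count so far: 4

Answer: 4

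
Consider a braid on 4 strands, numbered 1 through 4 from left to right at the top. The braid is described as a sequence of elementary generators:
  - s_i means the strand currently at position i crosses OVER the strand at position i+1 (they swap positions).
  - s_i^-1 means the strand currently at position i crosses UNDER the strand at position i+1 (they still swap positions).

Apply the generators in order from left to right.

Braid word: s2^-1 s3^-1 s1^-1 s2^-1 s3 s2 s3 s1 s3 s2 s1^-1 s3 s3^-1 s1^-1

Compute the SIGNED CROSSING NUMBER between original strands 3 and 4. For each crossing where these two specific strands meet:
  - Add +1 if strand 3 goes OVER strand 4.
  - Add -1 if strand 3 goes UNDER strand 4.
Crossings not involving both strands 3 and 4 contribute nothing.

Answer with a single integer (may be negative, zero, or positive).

Answer: 1

Derivation:
Gen 1: crossing 2x3. Both 3&4? no. Sum: 0
Gen 2: crossing 2x4. Both 3&4? no. Sum: 0
Gen 3: crossing 1x3. Both 3&4? no. Sum: 0
Gen 4: crossing 1x4. Both 3&4? no. Sum: 0
Gen 5: crossing 1x2. Both 3&4? no. Sum: 0
Gen 6: crossing 4x2. Both 3&4? no. Sum: 0
Gen 7: crossing 4x1. Both 3&4? no. Sum: 0
Gen 8: crossing 3x2. Both 3&4? no. Sum: 0
Gen 9: crossing 1x4. Both 3&4? no. Sum: 0
Gen 10: 3 over 4. Both 3&4? yes. Contrib: +1. Sum: 1
Gen 11: crossing 2x4. Both 3&4? no. Sum: 1
Gen 12: crossing 3x1. Both 3&4? no. Sum: 1
Gen 13: crossing 1x3. Both 3&4? no. Sum: 1
Gen 14: crossing 4x2. Both 3&4? no. Sum: 1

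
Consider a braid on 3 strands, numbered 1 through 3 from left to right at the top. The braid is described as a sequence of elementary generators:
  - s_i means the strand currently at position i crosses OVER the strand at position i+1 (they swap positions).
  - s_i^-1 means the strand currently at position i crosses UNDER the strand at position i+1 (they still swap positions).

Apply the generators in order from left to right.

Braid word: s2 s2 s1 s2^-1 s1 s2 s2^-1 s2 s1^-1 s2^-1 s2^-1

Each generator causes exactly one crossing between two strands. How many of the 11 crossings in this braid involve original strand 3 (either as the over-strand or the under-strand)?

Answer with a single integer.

Gen 1: crossing 2x3. Involves strand 3? yes. Count so far: 1
Gen 2: crossing 3x2. Involves strand 3? yes. Count so far: 2
Gen 3: crossing 1x2. Involves strand 3? no. Count so far: 2
Gen 4: crossing 1x3. Involves strand 3? yes. Count so far: 3
Gen 5: crossing 2x3. Involves strand 3? yes. Count so far: 4
Gen 6: crossing 2x1. Involves strand 3? no. Count so far: 4
Gen 7: crossing 1x2. Involves strand 3? no. Count so far: 4
Gen 8: crossing 2x1. Involves strand 3? no. Count so far: 4
Gen 9: crossing 3x1. Involves strand 3? yes. Count so far: 5
Gen 10: crossing 3x2. Involves strand 3? yes. Count so far: 6
Gen 11: crossing 2x3. Involves strand 3? yes. Count so far: 7

Answer: 7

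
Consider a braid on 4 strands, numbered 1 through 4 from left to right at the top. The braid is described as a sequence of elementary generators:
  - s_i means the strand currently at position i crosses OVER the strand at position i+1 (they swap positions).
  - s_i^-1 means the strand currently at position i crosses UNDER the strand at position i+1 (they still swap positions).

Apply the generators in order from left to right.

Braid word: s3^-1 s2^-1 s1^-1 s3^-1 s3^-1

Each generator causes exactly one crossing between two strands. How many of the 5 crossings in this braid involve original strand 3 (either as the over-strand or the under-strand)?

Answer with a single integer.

Gen 1: crossing 3x4. Involves strand 3? yes. Count so far: 1
Gen 2: crossing 2x4. Involves strand 3? no. Count so far: 1
Gen 3: crossing 1x4. Involves strand 3? no. Count so far: 1
Gen 4: crossing 2x3. Involves strand 3? yes. Count so far: 2
Gen 5: crossing 3x2. Involves strand 3? yes. Count so far: 3

Answer: 3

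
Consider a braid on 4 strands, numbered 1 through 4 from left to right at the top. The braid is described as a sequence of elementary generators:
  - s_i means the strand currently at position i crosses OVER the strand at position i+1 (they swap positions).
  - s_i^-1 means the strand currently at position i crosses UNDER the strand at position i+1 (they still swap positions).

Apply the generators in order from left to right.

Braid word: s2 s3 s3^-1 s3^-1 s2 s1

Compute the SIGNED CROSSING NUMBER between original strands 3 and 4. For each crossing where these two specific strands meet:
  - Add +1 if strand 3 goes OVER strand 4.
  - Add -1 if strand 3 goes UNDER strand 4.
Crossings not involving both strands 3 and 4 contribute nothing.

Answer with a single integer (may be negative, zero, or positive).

Gen 1: crossing 2x3. Both 3&4? no. Sum: 0
Gen 2: crossing 2x4. Both 3&4? no. Sum: 0
Gen 3: crossing 4x2. Both 3&4? no. Sum: 0
Gen 4: crossing 2x4. Both 3&4? no. Sum: 0
Gen 5: 3 over 4. Both 3&4? yes. Contrib: +1. Sum: 1
Gen 6: crossing 1x4. Both 3&4? no. Sum: 1

Answer: 1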